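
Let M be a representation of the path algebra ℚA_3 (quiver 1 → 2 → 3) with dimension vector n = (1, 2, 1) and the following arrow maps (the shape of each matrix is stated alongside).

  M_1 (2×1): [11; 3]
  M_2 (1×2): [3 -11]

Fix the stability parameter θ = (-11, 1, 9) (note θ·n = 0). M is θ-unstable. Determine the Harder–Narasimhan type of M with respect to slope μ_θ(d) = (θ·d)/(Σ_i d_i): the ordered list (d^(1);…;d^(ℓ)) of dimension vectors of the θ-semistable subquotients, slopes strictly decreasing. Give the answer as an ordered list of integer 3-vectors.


Interval decomposition of M: I[1,2], I[2,3].
HN type (ℓ=3): μ^(1)=9; μ^(2)=1; μ^(3)=-11

((0, 0, 1); (0, 2, 0); (1, 0, 0))


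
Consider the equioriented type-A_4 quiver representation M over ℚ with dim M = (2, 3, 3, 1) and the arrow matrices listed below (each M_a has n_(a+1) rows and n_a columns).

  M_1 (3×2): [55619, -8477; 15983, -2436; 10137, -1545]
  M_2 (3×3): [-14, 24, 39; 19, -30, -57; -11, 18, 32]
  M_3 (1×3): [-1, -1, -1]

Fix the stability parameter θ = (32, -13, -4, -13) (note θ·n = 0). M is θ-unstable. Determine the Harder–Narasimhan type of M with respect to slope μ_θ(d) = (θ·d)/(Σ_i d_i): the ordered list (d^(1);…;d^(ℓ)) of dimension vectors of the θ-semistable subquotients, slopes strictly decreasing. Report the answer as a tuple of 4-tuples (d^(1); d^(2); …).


Via rank(M_{q-1}∘⋯∘M_p): M ≅ I[1,2], I[1,3], I[2,4], I[3,3].
μ_θ-semistable layers: μ^(1)=19/2; μ^(2)=5; μ^(3)=-4; μ^(4)=-17/2; μ^(5)=-13

((1, 1, 0, 0); (1, 1, 1, 0); (0, 0, 1, 0); (0, 0, 1, 1); (0, 1, 0, 0))


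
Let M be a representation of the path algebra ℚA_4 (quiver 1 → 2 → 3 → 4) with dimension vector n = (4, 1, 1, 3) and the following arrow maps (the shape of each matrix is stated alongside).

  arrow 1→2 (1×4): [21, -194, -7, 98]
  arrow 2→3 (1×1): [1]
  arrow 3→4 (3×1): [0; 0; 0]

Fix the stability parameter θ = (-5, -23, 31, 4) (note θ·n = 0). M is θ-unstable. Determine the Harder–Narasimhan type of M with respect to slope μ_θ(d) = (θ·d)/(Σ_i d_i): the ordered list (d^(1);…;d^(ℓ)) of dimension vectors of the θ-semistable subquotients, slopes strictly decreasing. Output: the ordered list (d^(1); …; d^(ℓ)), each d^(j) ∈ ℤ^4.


Interval decomposition of M: I[1,1]^3, I[1,3], I[4,4]^3.
HN type (ℓ=4): μ^(1)=31; μ^(2)=4; μ^(3)=-5; μ^(4)=-14

((0, 0, 1, 0); (0, 0, 0, 3); (3, 0, 0, 0); (1, 1, 0, 0))


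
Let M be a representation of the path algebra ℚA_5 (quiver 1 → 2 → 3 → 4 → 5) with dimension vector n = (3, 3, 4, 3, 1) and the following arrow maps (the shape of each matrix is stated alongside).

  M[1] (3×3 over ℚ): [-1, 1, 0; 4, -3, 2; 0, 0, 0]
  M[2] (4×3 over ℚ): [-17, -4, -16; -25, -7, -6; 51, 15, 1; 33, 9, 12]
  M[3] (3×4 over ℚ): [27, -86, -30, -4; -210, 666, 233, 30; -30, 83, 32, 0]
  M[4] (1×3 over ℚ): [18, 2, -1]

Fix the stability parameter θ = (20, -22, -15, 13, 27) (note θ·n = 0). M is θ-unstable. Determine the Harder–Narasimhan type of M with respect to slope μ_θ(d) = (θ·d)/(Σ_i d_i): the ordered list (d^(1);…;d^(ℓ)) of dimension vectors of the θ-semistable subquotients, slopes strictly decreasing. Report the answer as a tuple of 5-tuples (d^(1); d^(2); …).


Via rank(M_{q-1}∘⋯∘M_p): M ≅ I[1,1], I[1,4], I[1,5], I[2,4], I[3,3].
μ_θ-semistable layers: μ^(1)=27; μ^(2)=20; μ^(3)=13; μ^(4)=-17/3; μ^(5)=-15; μ^(6)=-22

((0, 0, 0, 0, 1); (1, 0, 0, 0, 0); (0, 0, 0, 3, 0); (2, 2, 2, 0, 0); (0, 0, 2, 0, 0); (0, 1, 0, 0, 0))


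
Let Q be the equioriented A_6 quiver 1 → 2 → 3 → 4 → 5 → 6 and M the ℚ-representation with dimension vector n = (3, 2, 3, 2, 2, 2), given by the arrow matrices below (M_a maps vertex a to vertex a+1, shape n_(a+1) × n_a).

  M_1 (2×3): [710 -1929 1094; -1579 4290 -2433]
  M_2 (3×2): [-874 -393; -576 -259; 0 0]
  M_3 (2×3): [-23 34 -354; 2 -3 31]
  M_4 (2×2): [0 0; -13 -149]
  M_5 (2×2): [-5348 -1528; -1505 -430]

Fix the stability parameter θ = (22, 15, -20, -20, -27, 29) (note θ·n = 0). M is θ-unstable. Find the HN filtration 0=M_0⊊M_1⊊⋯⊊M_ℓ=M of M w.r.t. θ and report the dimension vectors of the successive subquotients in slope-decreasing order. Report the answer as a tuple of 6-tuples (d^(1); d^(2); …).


Via rank(M_{q-1}∘⋯∘M_p): M ≅ I[1,1], I[1,4], I[1,6], I[3,3], I[5,5], I[6,6].
μ_θ-semistable layers: μ^(1)=29; μ^(2)=22; μ^(3)=-3/4; μ^(4)=-6; μ^(5)=-20; μ^(6)=-27

((0, 0, 0, 0, 0, 2); (1, 0, 0, 0, 0, 0); (1, 1, 1, 1, 0, 0); (1, 1, 1, 1, 1, 0); (0, 0, 1, 0, 0, 0); (0, 0, 0, 0, 1, 0))


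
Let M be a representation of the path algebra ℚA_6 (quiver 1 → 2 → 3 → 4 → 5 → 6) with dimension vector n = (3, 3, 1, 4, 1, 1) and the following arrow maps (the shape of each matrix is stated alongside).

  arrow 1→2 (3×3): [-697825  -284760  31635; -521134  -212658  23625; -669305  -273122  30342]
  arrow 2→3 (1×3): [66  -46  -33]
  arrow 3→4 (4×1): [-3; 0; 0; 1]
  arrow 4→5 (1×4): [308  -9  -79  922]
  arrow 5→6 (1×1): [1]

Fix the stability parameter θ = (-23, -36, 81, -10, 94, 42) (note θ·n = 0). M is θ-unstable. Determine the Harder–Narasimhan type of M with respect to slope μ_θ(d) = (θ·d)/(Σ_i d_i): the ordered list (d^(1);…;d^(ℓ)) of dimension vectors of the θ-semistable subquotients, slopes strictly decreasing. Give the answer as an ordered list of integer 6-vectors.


Via rank(M_{q-1}∘⋯∘M_p): M ≅ I[1,1], I[1,2], I[1,6], I[2,2], I[4,4]^3.
μ_θ-semistable layers: μ^(1)=68; μ^(2)=71/2; μ^(3)=-10; μ^(4)=-23; μ^(5)=-59/2; μ^(6)=-36

((0, 0, 0, 0, 1, 1); (0, 0, 1, 1, 0, 0); (0, 0, 0, 3, 0, 0); (1, 0, 0, 0, 0, 0); (2, 2, 0, 0, 0, 0); (0, 1, 0, 0, 0, 0))


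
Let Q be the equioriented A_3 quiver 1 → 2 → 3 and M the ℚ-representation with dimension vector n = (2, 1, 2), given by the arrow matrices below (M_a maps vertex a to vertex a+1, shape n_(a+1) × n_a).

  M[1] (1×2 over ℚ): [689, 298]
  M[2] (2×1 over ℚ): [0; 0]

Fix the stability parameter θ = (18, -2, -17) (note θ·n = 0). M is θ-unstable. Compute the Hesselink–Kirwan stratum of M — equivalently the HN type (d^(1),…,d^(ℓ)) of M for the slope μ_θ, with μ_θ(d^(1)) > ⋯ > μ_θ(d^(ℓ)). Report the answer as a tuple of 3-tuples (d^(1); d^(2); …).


Barcode: M ≅ I[1,1], I[1,2], I[3,3]^2. HN layers by μ_θ (3 steps, strictly decreasing):
  μ^(1)=18; μ^(2)=8; μ^(3)=-17

((1, 0, 0); (1, 1, 0); (0, 0, 2))


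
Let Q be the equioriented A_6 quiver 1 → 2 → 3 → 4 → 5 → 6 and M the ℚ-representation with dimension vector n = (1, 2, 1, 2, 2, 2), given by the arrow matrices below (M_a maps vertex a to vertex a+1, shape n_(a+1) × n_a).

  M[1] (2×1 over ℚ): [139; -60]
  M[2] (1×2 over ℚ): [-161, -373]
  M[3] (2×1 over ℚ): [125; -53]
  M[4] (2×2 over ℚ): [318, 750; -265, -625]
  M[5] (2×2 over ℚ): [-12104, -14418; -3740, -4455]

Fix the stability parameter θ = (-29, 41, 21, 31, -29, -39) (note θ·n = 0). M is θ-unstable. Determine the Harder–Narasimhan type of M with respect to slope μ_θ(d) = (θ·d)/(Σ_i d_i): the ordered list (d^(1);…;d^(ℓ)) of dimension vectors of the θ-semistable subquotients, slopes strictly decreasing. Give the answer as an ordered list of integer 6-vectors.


Via rank(M_{q-1}∘⋯∘M_p): M ≅ I[1,4], I[2,2], I[4,6], I[5,5], I[6,6].
μ_θ-semistable layers: μ^(1)=41; μ^(2)=31; μ^(3)=-37/3; μ^(4)=-29; μ^(5)=-39

((0, 1, 0, 0, 0, 0); (0, 1, 1, 1, 0, 0); (0, 0, 0, 1, 1, 1); (1, 0, 0, 0, 1, 0); (0, 0, 0, 0, 0, 1))


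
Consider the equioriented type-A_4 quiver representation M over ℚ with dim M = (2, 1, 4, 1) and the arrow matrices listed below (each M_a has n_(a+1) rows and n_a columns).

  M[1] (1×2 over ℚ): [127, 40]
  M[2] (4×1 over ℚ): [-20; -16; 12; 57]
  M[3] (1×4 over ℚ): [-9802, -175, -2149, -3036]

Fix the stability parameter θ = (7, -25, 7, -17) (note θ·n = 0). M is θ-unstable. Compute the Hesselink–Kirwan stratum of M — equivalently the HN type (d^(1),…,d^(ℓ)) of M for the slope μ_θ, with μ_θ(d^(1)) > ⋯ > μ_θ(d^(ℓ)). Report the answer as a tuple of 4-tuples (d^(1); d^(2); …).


Barcode: M ≅ I[1,1], I[1,3], I[3,3]^2, I[3,4]. HN layers by μ_θ (3 steps, strictly decreasing):
  μ^(1)=7; μ^(2)=-5; μ^(3)=-9

((1, 0, 3, 0); (0, 0, 1, 1); (1, 1, 0, 0))


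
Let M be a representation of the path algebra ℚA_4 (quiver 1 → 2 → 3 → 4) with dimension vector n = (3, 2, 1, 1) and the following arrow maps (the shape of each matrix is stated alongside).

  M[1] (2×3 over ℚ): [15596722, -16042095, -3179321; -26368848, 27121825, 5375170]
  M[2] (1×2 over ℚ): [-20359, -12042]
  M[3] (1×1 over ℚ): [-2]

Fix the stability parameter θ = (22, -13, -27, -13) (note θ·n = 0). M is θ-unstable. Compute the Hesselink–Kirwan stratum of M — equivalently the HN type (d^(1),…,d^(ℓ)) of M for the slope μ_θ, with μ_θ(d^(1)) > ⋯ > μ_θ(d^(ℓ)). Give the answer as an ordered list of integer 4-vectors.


Barcode: M ≅ I[1,1], I[1,2], I[1,4]. HN layers by μ_θ (3 steps, strictly decreasing):
  μ^(1)=22; μ^(2)=9/2; μ^(3)=-31/4

((1, 0, 0, 0); (1, 1, 0, 0); (1, 1, 1, 1))


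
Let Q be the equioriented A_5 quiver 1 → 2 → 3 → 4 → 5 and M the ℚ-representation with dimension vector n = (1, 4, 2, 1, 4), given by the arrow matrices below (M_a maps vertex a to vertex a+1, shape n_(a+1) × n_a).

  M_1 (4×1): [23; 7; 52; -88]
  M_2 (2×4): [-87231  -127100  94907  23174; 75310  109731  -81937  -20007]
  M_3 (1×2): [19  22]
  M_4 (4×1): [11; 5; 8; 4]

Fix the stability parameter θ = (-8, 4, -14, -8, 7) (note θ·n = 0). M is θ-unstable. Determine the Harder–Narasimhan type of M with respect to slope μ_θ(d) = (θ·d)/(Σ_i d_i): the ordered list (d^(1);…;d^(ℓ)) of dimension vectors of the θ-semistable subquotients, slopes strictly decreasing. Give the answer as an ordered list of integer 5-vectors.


Interval decomposition of M: I[1,5], I[2,2]^2, I[2,3], I[5,5]^3.
HN type (ℓ=5): μ^(1)=7; μ^(2)=4; μ^(3)=-5; μ^(4)=-6; μ^(5)=-8

((0, 0, 0, 0, 4); (0, 2, 0, 0, 0); (0, 1, 1, 0, 0); (0, 1, 1, 1, 0); (1, 0, 0, 0, 0))


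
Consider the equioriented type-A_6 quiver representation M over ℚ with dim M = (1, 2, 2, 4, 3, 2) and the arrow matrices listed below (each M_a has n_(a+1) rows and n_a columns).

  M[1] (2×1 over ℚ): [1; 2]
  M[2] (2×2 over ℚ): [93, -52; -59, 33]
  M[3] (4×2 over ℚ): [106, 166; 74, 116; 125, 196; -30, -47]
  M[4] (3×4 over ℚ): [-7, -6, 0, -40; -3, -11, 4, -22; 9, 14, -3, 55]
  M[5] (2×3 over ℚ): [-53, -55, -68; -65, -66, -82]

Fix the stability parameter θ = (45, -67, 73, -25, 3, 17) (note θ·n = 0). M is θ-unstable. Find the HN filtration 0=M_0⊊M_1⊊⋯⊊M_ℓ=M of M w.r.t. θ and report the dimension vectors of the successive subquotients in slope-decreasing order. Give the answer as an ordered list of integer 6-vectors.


Via rank(M_{q-1}∘⋯∘M_p): M ≅ I[1,4], I[2,6], I[4,5], I[4,6].
μ_θ-semistable layers: μ^(1)=24; μ^(2)=17; μ^(3)=3; μ^(4)=-11; μ^(5)=-25; μ^(6)=-67

((0, 0, 1, 1, 0, 0); (0, 0, 1, 1, 1, 2); (0, 0, 0, 0, 2, 0); (1, 1, 0, 0, 0, 0); (0, 0, 0, 2, 0, 0); (0, 1, 0, 0, 0, 0))


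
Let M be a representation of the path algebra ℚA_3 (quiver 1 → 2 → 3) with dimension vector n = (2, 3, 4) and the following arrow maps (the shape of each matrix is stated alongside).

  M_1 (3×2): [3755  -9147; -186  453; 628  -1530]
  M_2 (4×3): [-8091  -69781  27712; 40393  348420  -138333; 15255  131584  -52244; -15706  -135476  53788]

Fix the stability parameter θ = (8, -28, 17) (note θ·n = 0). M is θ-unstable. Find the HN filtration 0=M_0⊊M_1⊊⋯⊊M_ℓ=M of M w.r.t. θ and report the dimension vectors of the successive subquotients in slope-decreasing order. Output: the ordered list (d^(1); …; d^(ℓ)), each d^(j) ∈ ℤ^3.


Interval decomposition of M: I[1,3]^2, I[2,3], I[3,3].
HN type (ℓ=3): μ^(1)=17; μ^(2)=-10; μ^(3)=-28

((0, 0, 4); (2, 2, 0); (0, 1, 0))


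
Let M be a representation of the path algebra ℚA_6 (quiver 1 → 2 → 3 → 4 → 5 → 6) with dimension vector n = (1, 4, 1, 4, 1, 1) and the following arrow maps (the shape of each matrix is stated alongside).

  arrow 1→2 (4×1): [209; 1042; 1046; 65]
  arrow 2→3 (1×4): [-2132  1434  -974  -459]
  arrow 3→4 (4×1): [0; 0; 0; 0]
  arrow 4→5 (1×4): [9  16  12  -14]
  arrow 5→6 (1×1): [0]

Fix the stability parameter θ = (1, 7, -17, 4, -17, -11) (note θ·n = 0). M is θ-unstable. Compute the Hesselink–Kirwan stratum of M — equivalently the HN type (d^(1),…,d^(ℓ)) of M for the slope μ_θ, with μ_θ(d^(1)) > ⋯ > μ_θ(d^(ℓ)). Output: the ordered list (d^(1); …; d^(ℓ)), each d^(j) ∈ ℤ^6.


Via rank(M_{q-1}∘⋯∘M_p): M ≅ I[1,3], I[2,2]^3, I[4,4]^3, I[4,5], I[6,6].
μ_θ-semistable layers: μ^(1)=7; μ^(2)=4; μ^(3)=-3; μ^(4)=-13/2; μ^(5)=-11

((0, 3, 0, 0, 0, 0); (0, 0, 0, 3, 0, 0); (1, 1, 1, 0, 0, 0); (0, 0, 0, 1, 1, 0); (0, 0, 0, 0, 0, 1))


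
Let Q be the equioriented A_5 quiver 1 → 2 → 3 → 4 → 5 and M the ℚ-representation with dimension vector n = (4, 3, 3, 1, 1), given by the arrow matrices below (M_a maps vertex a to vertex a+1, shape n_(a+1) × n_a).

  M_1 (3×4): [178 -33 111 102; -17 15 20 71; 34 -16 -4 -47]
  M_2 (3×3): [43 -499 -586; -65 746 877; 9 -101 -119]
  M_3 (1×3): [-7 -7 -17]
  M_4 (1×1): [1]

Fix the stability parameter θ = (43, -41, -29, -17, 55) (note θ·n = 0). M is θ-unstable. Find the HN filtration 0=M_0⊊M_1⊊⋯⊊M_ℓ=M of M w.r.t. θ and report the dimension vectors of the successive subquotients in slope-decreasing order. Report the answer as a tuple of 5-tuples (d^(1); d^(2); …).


Via rank(M_{q-1}∘⋯∘M_p): M ≅ I[1,1], I[1,3]^2, I[1,5].
μ_θ-semistable layers: μ^(1)=55; μ^(2)=43; μ^(3)=-9; μ^(4)=-11

((0, 0, 0, 0, 1); (1, 0, 0, 0, 0); (2, 2, 2, 0, 0); (1, 1, 1, 1, 0))


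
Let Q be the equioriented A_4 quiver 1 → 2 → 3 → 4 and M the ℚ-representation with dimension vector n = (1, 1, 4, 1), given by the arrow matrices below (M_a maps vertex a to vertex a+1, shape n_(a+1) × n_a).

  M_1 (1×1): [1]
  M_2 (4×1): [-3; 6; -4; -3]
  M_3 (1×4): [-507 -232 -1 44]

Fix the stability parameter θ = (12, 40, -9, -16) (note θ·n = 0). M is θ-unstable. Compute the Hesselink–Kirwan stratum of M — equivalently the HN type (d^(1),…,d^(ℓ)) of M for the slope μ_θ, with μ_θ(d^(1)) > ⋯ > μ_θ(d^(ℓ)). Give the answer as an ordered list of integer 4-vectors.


Interval decomposition of M: I[1,4], I[3,3]^3.
HN type (ℓ=2): μ^(1)=27/4; μ^(2)=-9

((1, 1, 1, 1); (0, 0, 3, 0))


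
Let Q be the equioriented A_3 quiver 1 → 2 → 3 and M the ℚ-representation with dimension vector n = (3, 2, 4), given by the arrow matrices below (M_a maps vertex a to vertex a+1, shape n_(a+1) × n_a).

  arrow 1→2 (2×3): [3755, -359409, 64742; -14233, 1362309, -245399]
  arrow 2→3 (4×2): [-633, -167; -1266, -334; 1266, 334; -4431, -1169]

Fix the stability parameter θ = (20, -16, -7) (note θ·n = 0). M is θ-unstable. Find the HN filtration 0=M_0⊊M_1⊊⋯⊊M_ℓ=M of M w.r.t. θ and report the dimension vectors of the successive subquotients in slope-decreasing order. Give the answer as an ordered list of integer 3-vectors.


Barcode: M ≅ I[1,1], I[1,2], I[1,3], I[3,3]^3. HN layers by μ_θ (4 steps, strictly decreasing):
  μ^(1)=20; μ^(2)=2; μ^(3)=-1; μ^(4)=-7

((1, 0, 0); (1, 1, 0); (1, 1, 1); (0, 0, 3))


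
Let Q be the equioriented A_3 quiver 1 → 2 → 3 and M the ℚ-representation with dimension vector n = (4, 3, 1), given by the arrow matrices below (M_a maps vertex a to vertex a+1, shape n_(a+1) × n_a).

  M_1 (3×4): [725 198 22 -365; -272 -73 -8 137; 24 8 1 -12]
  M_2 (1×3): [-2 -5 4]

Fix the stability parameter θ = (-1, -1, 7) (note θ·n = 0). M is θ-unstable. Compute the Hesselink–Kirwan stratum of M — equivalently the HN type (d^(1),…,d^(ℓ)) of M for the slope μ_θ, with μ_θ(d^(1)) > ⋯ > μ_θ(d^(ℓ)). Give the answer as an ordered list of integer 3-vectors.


Via rank(M_{q-1}∘⋯∘M_p): M ≅ I[1,1], I[1,2]^2, I[1,3].
μ_θ-semistable layers: μ^(1)=7; μ^(2)=-1

((0, 0, 1); (4, 3, 0))


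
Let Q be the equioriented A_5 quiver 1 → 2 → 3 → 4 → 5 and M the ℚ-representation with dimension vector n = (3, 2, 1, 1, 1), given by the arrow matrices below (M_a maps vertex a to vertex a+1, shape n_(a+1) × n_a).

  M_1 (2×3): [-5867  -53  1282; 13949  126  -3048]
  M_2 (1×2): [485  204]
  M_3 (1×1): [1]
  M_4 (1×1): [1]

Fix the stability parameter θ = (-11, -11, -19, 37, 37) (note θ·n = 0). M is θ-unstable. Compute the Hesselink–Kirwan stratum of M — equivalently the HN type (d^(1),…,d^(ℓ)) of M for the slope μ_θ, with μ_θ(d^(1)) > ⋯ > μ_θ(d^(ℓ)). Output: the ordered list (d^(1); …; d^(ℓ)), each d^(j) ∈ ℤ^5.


Barcode: M ≅ I[1,1], I[1,2], I[1,5]. HN layers by μ_θ (3 steps, strictly decreasing):
  μ^(1)=37; μ^(2)=-11; μ^(3)=-41/3

((0, 0, 0, 1, 1); (2, 1, 0, 0, 0); (1, 1, 1, 0, 0))


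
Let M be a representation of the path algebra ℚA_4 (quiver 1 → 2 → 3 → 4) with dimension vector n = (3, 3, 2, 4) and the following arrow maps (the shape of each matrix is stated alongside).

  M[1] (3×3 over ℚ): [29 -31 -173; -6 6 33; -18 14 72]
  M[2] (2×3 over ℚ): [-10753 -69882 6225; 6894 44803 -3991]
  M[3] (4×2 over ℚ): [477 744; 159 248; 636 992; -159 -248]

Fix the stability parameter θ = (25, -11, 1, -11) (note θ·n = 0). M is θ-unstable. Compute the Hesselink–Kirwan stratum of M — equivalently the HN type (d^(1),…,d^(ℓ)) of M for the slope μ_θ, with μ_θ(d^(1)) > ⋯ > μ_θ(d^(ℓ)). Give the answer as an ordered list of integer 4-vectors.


Interval decomposition of M: I[1,1], I[1,3], I[1,4], I[2,2], I[4,4]^3.
HN type (ℓ=4): μ^(1)=25; μ^(2)=5; μ^(3)=1; μ^(4)=-11

((1, 0, 0, 0); (1, 1, 1, 0); (1, 1, 1, 1); (0, 1, 0, 3))


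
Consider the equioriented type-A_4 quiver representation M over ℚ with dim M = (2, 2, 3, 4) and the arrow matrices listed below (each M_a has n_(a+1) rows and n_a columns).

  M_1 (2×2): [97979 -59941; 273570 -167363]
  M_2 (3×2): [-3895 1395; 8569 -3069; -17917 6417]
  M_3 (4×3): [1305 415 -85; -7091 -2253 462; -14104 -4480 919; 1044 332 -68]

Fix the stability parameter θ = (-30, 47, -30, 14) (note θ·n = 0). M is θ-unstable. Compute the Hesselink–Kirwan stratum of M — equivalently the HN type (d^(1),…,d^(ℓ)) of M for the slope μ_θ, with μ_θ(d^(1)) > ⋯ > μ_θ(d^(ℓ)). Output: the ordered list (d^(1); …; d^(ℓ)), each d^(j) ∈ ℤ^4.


Barcode: M ≅ I[1,2], I[1,4], I[3,3], I[3,4], I[4,4]^2. HN layers by μ_θ (4 steps, strictly decreasing):
  μ^(1)=47; μ^(2)=14; μ^(3)=17/2; μ^(4)=-30

((0, 1, 0, 0); (0, 0, 0, 4); (0, 1, 1, 0); (2, 0, 2, 0))


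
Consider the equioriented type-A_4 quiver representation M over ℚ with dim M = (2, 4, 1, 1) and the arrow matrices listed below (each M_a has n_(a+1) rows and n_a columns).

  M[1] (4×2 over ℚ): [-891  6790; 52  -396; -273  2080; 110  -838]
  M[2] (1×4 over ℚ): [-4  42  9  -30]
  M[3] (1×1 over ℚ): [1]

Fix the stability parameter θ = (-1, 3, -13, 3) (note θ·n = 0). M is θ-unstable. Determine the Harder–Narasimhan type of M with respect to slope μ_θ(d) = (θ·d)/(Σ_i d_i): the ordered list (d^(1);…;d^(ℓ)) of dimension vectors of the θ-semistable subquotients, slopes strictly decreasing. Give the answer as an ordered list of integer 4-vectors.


Interval decomposition of M: I[1,2], I[1,4], I[2,2]^2.
HN type (ℓ=3): μ^(1)=3; μ^(2)=-1; μ^(3)=-11/3

((0, 3, 0, 1); (1, 0, 0, 0); (1, 1, 1, 0))


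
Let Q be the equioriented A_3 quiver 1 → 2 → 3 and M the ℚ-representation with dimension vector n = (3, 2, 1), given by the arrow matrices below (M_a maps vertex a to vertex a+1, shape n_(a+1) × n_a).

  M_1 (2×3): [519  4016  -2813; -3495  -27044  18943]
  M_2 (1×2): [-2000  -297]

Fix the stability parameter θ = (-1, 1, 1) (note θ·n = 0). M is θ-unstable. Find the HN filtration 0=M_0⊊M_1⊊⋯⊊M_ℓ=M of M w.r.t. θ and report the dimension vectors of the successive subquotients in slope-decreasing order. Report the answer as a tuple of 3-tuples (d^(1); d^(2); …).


Interval decomposition of M: I[1,1], I[1,2], I[1,3].
HN type (ℓ=2): μ^(1)=1; μ^(2)=-1

((0, 2, 1); (3, 0, 0))


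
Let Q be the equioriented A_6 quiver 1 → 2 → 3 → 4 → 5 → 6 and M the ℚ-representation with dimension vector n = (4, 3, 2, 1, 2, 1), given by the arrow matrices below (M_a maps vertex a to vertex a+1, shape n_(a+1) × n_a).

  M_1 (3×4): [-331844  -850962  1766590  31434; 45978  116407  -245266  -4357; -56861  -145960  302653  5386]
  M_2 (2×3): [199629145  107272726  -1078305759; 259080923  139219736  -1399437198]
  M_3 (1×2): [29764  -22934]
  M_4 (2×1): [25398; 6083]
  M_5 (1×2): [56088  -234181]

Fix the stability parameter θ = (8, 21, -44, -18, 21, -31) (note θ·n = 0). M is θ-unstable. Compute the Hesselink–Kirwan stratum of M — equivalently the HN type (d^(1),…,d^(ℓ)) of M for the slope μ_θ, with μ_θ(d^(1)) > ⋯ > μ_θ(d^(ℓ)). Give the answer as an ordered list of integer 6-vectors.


Barcode: M ≅ I[1,1], I[1,2], I[1,3], I[1,6], I[5,5]. HN layers by μ_θ (4 steps, strictly decreasing):
  μ^(1)=21; μ^(2)=8; μ^(3)=-5; μ^(4)=-33/4

((0, 1, 0, 0, 1, 0); (2, 0, 0, 0, 0, 0); (1, 1, 1, 0, 1, 1); (1, 1, 1, 1, 0, 0))


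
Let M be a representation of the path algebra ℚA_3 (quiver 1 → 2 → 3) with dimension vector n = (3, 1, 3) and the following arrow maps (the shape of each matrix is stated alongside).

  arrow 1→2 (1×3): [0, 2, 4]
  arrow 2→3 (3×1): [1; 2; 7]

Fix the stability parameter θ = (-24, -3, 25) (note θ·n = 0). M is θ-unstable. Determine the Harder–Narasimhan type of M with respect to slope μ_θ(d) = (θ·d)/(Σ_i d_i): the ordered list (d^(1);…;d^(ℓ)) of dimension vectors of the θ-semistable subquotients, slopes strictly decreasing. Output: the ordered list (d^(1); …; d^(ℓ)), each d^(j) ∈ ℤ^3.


Via rank(M_{q-1}∘⋯∘M_p): M ≅ I[1,1]^2, I[1,3], I[3,3]^2.
μ_θ-semistable layers: μ^(1)=25; μ^(2)=-3; μ^(3)=-24

((0, 0, 3); (0, 1, 0); (3, 0, 0))


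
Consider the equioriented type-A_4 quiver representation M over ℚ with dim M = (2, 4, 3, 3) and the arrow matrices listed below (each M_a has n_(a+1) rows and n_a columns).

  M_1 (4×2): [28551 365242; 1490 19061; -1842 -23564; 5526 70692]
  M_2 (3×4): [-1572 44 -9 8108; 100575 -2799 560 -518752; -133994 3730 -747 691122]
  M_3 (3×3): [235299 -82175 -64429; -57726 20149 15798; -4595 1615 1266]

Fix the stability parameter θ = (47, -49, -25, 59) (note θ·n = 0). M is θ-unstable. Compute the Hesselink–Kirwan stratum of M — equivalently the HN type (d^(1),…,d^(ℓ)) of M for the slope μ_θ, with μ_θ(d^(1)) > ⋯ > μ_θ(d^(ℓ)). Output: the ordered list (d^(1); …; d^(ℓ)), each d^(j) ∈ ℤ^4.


Via rank(M_{q-1}∘⋯∘M_p): M ≅ I[1,4]^2, I[2,2], I[2,4].
μ_θ-semistable layers: μ^(1)=59; μ^(2)=-9; μ^(3)=-25; μ^(4)=-49

((0, 0, 0, 3); (2, 2, 2, 0); (0, 0, 1, 0); (0, 2, 0, 0))


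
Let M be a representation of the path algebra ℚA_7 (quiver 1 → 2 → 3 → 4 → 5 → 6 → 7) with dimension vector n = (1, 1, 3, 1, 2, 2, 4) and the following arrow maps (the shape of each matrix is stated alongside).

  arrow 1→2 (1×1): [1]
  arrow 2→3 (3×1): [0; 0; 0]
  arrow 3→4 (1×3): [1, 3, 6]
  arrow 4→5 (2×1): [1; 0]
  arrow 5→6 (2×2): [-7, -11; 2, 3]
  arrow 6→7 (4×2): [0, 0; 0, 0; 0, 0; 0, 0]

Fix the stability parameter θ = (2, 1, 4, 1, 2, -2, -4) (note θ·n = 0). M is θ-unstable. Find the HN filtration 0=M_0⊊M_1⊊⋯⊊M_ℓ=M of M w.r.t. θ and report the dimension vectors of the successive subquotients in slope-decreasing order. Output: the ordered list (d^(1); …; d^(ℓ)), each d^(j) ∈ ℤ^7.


Interval decomposition of M: I[1,2], I[3,3]^2, I[3,6], I[5,6], I[7,7]^4.
HN type (ℓ=5): μ^(1)=4; μ^(2)=3/2; μ^(3)=5/4; μ^(4)=0; μ^(5)=-4

((0, 0, 2, 0, 0, 0, 0); (1, 1, 0, 0, 0, 0, 0); (0, 0, 1, 1, 1, 1, 0); (0, 0, 0, 0, 1, 1, 0); (0, 0, 0, 0, 0, 0, 4))


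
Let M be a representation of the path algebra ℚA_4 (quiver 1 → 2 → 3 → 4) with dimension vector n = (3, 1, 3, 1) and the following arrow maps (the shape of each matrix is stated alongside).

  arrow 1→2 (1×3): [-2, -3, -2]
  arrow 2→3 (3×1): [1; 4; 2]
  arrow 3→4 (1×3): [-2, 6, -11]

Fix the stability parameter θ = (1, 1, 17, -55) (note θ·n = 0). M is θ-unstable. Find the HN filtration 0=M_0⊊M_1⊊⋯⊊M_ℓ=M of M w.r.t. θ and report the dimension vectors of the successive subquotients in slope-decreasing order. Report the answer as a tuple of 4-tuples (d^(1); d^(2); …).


Via rank(M_{q-1}∘⋯∘M_p): M ≅ I[1,1]^2, I[1,3], I[3,3], I[3,4].
μ_θ-semistable layers: μ^(1)=17; μ^(2)=1; μ^(3)=-19

((0, 0, 2, 0); (3, 1, 0, 0); (0, 0, 1, 1))


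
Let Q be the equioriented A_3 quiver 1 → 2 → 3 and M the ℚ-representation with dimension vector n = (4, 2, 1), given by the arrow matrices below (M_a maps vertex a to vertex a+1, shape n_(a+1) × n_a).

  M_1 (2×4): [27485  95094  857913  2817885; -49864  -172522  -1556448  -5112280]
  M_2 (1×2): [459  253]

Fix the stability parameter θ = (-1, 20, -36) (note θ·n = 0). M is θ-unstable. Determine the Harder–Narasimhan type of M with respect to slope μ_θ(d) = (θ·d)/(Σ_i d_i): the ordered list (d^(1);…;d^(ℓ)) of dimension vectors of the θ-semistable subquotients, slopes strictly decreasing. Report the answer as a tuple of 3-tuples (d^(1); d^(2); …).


Barcode: M ≅ I[1,1]^2, I[1,2], I[1,3]. HN layers by μ_θ (3 steps, strictly decreasing):
  μ^(1)=20; μ^(2)=-1; μ^(3)=-17/3

((0, 1, 0); (3, 0, 0); (1, 1, 1))


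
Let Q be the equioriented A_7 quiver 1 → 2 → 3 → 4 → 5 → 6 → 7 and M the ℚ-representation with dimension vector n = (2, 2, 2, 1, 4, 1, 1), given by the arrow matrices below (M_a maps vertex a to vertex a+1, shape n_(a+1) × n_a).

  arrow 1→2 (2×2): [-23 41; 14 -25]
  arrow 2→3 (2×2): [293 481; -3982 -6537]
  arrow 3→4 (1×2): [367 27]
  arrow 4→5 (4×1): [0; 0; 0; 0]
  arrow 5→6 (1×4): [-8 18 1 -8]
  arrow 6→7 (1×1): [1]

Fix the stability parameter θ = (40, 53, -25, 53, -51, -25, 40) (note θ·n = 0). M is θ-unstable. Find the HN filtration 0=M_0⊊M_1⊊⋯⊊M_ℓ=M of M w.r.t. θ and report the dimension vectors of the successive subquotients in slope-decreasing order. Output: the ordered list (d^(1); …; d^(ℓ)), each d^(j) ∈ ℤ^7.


Via rank(M_{q-1}∘⋯∘M_p): M ≅ I[1,3], I[1,4], I[5,5]^3, I[5,7].
μ_θ-semistable layers: μ^(1)=53; μ^(2)=40; μ^(3)=68/3; μ^(4)=-25; μ^(5)=-51

((0, 0, 0, 1, 0, 0, 0); (0, 0, 0, 0, 0, 0, 1); (2, 2, 2, 0, 0, 0, 0); (0, 0, 0, 0, 0, 1, 0); (0, 0, 0, 0, 4, 0, 0))


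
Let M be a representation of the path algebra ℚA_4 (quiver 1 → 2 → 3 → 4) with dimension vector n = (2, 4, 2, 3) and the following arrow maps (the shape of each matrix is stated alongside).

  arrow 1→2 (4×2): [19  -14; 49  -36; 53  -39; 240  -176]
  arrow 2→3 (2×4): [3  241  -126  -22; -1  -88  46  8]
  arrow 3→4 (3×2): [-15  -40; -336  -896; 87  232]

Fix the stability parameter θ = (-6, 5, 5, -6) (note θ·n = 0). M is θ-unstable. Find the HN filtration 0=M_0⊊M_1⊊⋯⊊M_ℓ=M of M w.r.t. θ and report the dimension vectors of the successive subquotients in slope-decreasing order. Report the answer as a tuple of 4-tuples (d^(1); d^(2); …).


Interval decomposition of M: I[1,3], I[1,4], I[2,2]^2, I[4,4]^2.
HN type (ℓ=3): μ^(1)=5; μ^(2)=4/3; μ^(3)=-6

((0, 3, 1, 0); (0, 1, 1, 1); (2, 0, 0, 2))


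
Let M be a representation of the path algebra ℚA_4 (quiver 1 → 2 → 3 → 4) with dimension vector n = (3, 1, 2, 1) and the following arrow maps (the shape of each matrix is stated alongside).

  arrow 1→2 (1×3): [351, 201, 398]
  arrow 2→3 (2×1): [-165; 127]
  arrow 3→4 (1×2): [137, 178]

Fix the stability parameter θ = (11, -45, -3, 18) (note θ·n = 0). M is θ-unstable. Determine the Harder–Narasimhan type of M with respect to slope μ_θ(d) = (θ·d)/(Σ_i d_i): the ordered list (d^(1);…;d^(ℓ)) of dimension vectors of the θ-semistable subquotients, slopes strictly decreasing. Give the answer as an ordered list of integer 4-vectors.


Barcode: M ≅ I[1,1]^2, I[1,4], I[3,3]. HN layers by μ_θ (4 steps, strictly decreasing):
  μ^(1)=18; μ^(2)=11; μ^(3)=-3; μ^(4)=-17

((0, 0, 0, 1); (2, 0, 0, 0); (0, 0, 2, 0); (1, 1, 0, 0))


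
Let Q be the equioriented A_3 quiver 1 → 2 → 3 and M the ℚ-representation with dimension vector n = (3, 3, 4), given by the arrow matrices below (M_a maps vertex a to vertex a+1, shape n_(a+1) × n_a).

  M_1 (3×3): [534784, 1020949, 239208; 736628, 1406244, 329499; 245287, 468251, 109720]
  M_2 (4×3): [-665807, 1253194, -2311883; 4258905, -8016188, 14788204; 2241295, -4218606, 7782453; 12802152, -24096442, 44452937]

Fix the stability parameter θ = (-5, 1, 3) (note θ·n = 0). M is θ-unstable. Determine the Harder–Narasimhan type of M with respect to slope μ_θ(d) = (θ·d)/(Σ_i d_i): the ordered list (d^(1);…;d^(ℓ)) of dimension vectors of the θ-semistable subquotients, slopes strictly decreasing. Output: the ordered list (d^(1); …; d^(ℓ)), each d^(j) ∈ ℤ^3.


Barcode: M ≅ I[1,2], I[1,3]^2, I[3,3]^2. HN layers by μ_θ (3 steps, strictly decreasing):
  μ^(1)=3; μ^(2)=1; μ^(3)=-5

((0, 0, 4); (0, 3, 0); (3, 0, 0))


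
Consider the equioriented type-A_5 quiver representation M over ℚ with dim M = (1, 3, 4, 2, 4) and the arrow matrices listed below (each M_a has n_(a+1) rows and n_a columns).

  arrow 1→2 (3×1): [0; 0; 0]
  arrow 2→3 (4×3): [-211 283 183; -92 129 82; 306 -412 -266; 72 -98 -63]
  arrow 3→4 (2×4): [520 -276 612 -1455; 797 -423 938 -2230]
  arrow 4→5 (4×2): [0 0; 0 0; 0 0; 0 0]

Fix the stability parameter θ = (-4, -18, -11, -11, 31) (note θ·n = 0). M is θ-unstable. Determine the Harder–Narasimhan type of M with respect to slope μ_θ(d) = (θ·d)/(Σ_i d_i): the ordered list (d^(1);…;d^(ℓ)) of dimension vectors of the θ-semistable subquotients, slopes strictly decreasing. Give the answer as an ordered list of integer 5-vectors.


Barcode: M ≅ I[1,1], I[2,3], I[2,4]^2, I[3,3], I[5,5]^4. HN layers by μ_θ (4 steps, strictly decreasing):
  μ^(1)=31; μ^(2)=-4; μ^(3)=-11; μ^(4)=-18

((0, 0, 0, 0, 4); (1, 0, 0, 0, 0); (0, 0, 4, 2, 0); (0, 3, 0, 0, 0))


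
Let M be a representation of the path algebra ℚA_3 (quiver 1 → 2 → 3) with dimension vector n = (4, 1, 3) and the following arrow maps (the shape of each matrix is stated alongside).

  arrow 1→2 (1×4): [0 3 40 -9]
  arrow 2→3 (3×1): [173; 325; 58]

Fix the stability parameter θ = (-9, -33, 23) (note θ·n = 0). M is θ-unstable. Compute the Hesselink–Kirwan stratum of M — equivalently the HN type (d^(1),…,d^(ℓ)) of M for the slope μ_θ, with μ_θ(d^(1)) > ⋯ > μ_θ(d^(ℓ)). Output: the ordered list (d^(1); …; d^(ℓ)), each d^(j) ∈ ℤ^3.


Barcode: M ≅ I[1,1]^3, I[1,3], I[3,3]^2. HN layers by μ_θ (3 steps, strictly decreasing):
  μ^(1)=23; μ^(2)=-9; μ^(3)=-21

((0, 0, 3); (3, 0, 0); (1, 1, 0))


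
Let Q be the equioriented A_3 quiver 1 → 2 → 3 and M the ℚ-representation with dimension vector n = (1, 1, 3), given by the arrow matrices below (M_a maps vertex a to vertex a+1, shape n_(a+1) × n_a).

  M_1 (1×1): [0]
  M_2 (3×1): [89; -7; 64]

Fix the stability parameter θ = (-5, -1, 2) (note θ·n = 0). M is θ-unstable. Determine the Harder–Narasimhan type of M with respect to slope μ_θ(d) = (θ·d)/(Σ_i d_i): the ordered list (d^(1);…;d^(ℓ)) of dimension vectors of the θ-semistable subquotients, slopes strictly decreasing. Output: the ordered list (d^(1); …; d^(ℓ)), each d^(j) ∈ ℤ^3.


Barcode: M ≅ I[1,1], I[2,3], I[3,3]^2. HN layers by μ_θ (3 steps, strictly decreasing):
  μ^(1)=2; μ^(2)=-1; μ^(3)=-5

((0, 0, 3); (0, 1, 0); (1, 0, 0))


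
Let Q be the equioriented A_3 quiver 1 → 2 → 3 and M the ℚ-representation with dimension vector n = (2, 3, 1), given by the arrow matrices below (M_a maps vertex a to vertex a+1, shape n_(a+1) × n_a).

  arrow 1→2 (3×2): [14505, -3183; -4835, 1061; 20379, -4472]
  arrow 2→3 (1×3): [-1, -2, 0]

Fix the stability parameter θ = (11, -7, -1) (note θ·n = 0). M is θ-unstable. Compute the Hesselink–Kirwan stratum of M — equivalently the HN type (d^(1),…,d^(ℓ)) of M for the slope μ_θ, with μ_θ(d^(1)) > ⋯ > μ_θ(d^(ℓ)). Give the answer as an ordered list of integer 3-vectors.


Barcode: M ≅ I[1,2], I[1,3], I[2,2]. HN layers by μ_θ (3 steps, strictly decreasing):
  μ^(1)=2; μ^(2)=1; μ^(3)=-7

((1, 1, 0); (1, 1, 1); (0, 1, 0))


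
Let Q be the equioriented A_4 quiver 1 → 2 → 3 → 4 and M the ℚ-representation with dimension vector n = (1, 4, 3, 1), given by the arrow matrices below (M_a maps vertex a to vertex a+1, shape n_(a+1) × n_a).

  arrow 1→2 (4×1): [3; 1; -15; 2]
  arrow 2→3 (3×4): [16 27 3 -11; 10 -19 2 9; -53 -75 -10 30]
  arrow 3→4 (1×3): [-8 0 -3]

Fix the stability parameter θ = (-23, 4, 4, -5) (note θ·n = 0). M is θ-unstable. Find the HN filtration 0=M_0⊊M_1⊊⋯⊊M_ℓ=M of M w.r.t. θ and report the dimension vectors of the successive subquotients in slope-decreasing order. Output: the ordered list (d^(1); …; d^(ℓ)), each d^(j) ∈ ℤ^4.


Barcode: M ≅ I[1,4], I[2,2], I[2,3]^2. HN layers by μ_θ (3 steps, strictly decreasing):
  μ^(1)=4; μ^(2)=1; μ^(3)=-23

((0, 3, 2, 0); (0, 1, 1, 1); (1, 0, 0, 0))


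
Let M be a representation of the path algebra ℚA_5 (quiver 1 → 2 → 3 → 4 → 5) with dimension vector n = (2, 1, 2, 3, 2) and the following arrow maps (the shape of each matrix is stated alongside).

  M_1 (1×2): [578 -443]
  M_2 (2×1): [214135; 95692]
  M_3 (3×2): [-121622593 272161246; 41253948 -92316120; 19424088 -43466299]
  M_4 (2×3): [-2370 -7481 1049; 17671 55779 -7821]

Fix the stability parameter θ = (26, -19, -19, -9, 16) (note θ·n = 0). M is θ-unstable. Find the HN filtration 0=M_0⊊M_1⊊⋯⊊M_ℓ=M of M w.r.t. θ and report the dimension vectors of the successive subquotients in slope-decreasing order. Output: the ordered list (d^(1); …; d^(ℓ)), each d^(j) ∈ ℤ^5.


Via rank(M_{q-1}∘⋯∘M_p): M ≅ I[1,1], I[1,5], I[3,5], I[4,4].
μ_θ-semistable layers: μ^(1)=26; μ^(2)=16; μ^(3)=-21/4; μ^(4)=-9; μ^(5)=-19

((1, 0, 0, 0, 0); (0, 0, 0, 0, 2); (1, 1, 1, 1, 0); (0, 0, 0, 2, 0); (0, 0, 1, 0, 0))


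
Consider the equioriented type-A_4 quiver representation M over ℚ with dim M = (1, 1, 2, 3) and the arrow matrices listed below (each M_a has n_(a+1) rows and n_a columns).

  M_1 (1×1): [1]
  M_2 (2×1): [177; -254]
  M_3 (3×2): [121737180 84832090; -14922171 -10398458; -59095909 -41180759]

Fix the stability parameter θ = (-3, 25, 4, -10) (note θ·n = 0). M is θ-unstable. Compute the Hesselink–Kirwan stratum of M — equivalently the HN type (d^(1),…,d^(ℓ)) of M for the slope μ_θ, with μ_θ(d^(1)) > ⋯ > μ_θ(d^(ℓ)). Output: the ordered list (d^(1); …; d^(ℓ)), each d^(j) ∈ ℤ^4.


Via rank(M_{q-1}∘⋯∘M_p): M ≅ I[1,4], I[3,4], I[4,4].
μ_θ-semistable layers: μ^(1)=19/3; μ^(2)=-3; μ^(3)=-10

((0, 1, 1, 1); (1, 0, 1, 1); (0, 0, 0, 1))


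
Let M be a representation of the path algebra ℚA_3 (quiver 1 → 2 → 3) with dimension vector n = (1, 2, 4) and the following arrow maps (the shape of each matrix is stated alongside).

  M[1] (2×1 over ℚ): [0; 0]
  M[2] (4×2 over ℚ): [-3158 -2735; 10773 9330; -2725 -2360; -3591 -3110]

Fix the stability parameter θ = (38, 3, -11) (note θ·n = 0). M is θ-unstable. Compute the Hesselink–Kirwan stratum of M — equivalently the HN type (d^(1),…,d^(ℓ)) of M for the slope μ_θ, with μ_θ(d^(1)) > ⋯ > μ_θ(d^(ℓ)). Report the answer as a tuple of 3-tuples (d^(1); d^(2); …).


Interval decomposition of M: I[1,1], I[2,3]^2, I[3,3]^2.
HN type (ℓ=3): μ^(1)=38; μ^(2)=-4; μ^(3)=-11

((1, 0, 0); (0, 2, 2); (0, 0, 2))


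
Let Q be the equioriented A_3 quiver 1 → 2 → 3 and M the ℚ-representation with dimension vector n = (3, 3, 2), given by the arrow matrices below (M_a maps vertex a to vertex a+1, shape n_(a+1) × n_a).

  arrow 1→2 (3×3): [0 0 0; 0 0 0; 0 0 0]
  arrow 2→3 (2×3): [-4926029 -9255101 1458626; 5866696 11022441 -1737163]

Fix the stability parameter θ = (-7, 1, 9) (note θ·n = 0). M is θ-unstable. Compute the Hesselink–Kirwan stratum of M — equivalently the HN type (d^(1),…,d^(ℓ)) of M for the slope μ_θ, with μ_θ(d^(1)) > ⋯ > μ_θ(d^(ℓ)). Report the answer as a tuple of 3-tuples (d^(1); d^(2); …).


Via rank(M_{q-1}∘⋯∘M_p): M ≅ I[1,1]^3, I[2,2], I[2,3]^2.
μ_θ-semistable layers: μ^(1)=9; μ^(2)=1; μ^(3)=-7

((0, 0, 2); (0, 3, 0); (3, 0, 0))


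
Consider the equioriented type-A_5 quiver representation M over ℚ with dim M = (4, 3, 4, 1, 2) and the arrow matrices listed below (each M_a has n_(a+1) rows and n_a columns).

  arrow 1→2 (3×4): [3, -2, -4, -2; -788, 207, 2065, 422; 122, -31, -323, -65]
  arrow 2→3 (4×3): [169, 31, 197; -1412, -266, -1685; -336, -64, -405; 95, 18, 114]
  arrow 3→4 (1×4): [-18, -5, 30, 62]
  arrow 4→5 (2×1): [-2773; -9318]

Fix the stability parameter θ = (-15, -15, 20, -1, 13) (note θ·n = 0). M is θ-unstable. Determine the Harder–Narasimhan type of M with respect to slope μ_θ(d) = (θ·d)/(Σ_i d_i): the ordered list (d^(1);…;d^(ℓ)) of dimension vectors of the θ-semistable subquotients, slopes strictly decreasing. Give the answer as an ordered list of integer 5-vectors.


Via rank(M_{q-1}∘⋯∘M_p): M ≅ I[1,1], I[1,3]^2, I[1,5], I[3,3], I[5,5].
μ_θ-semistable layers: μ^(1)=20; μ^(2)=13; μ^(3)=19/2; μ^(4)=-15

((0, 0, 3, 0, 0); (0, 0, 0, 0, 2); (0, 0, 1, 1, 0); (4, 3, 0, 0, 0))


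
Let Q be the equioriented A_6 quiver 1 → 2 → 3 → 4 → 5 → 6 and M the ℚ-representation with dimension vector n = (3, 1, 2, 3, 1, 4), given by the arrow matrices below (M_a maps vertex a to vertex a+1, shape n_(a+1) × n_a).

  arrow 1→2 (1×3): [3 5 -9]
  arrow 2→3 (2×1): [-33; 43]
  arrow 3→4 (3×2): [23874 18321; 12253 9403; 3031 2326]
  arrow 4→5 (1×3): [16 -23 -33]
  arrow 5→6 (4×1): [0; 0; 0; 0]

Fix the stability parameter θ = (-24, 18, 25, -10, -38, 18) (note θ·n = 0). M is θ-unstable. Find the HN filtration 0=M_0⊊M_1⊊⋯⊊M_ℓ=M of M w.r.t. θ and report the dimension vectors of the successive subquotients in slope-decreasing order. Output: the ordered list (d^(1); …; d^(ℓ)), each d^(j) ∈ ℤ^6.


Barcode: M ≅ I[1,1]^2, I[1,5], I[3,4], I[4,4], I[6,6]^4. HN layers by μ_θ (5 steps, strictly decreasing):
  μ^(1)=18; μ^(2)=15/2; μ^(3)=-5/4; μ^(4)=-10; μ^(5)=-24

((0, 0, 0, 0, 0, 4); (0, 0, 1, 1, 0, 0); (0, 1, 1, 1, 1, 0); (0, 0, 0, 1, 0, 0); (3, 0, 0, 0, 0, 0))


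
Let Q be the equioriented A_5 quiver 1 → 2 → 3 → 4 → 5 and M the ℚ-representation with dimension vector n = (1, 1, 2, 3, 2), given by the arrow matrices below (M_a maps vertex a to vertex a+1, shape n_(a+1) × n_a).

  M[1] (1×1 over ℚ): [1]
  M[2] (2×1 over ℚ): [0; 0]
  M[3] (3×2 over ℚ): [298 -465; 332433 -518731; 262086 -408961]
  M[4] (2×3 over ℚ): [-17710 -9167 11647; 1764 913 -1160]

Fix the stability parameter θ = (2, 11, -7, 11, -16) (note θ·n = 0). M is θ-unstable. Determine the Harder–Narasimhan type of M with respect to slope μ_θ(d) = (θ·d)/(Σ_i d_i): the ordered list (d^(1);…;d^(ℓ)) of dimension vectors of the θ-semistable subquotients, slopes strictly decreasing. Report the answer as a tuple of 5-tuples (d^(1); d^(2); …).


Barcode: M ≅ I[1,2], I[3,5]^2, I[4,4]. HN layers by μ_θ (4 steps, strictly decreasing):
  μ^(1)=11; μ^(2)=2; μ^(3)=-5/2; μ^(4)=-7

((0, 1, 0, 1, 0); (1, 0, 0, 0, 0); (0, 0, 0, 2, 2); (0, 0, 2, 0, 0))


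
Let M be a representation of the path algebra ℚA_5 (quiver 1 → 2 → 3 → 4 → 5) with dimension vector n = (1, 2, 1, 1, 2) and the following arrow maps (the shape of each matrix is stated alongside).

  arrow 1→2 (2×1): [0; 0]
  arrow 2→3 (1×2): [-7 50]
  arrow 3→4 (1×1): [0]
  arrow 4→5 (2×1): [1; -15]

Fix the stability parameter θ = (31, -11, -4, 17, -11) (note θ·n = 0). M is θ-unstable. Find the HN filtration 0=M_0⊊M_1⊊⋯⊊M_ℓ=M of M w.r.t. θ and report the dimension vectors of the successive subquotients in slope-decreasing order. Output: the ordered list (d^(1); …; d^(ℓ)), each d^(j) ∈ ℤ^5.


Interval decomposition of M: I[1,1], I[2,2], I[2,3], I[4,5], I[5,5].
HN type (ℓ=4): μ^(1)=31; μ^(2)=3; μ^(3)=-4; μ^(4)=-11

((1, 0, 0, 0, 0); (0, 0, 0, 1, 1); (0, 0, 1, 0, 0); (0, 2, 0, 0, 1))
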